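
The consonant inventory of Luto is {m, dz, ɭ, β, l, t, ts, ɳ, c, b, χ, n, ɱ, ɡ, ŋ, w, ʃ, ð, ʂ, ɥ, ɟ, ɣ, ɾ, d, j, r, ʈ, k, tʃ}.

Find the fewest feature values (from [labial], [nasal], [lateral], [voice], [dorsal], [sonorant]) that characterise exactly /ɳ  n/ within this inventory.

/ɳ, n/ are all [+nasal], [-labial], [-dorsal], and no other segment in the inventory matches all three values. Dropping any one of them over-generates: [-labial, -dorsal] alone would also admit /dz, ɭ, l, t, …/; [+nasal, -dorsal] alone would also admit /m, ɱ/; [+nasal, -labial] alone would also admit /ŋ/. No other combination of two listed features picks out exactly this set either, so fewer than three features will not do.

[+nasal, -labial, -dorsal]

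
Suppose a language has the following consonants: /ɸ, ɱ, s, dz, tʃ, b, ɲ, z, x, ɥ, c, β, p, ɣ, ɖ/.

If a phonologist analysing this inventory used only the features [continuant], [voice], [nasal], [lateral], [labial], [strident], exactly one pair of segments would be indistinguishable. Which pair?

ɥ, β

/ɥ/ (labial-palatal glide) and /β/ (voiced bilabial fricative) are both [+continuant], [+voice], [−nasal], [−lateral], [+labial], [−strident], so none of the listed features separates them. (They do differ in [sonorant], [round] and [dorsal], which are not among the given features.) Every other pair in the inventory differs on at least one listed feature.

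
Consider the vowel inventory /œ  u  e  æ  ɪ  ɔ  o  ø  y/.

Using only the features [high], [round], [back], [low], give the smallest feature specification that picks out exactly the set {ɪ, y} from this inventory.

[+high, −back]

/ɪ, y/ are all [+high], [−back], and no other segment in the inventory matches both values. Dropping any one of them over-generates: [−back] alone would also admit /œ, e, æ, ø/; [+high] alone would also admit /u/. No other single listed feature picks out exactly this set either, so fewer than two features will not do.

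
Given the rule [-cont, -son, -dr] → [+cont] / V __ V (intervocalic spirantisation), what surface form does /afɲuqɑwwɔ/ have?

/q/ satisfies [-cont, -son, -dr] and sits in V __ V. The [+continuant] counterpart of the voiceless uvular stop is /χ/. Other segments in /afɲuqɑwwɔ/ either fail the structural description or are not in the environment, so the surface form is [afɲuχɑwwɔ].

[afɲuχɑwwɔ]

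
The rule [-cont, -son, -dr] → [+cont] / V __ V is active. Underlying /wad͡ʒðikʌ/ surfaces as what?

/k/ satisfies [-cont, -son, -dr] and sits in V __ V. The [+continuant] counterpart of the voiceless velar stop is /x/. Other segments in /wad͡ʒðikʌ/ either fail the structural description or are not in the environment, so the surface form is [wad͡ʒðixʌ].

[wad͡ʒðixʌ]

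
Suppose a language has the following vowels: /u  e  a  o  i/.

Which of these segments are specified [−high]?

e, a, o

The [−high] segments here are /e, a, o/; the remaining /u, i/ are [+high].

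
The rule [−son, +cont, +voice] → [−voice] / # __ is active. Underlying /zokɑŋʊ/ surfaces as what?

[sokɑŋʊ]

Only the initial segment /z/ is both word-initial and matches the structural description. It is a voiced alveolar fricative, so [−son, +cont, +voice] holds; changing it to [−voice] with all other features held fixed yields /s/ (voiceless alveolar fricative). No other segment meets both the structural description and the environment, so the output is [sokɑŋʊ].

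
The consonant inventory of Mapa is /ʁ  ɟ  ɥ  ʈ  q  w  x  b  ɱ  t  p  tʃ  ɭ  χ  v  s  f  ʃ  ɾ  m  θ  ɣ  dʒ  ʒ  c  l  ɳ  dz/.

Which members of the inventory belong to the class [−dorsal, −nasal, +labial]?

b, p, v, f

Eliminate segments failing any feature: /ʁ, ɟ, ɥ, q, w, x, χ, ɣ, c/ are [+dorsal]; /ʈ, t, tʃ, ɭ, s, ʃ, ɾ, θ, dʒ, ʒ, l, dz/ are [−labial]; /ɱ, m, ɳ/ are [+nasal]. The remaining /b, p, v, f/ satisfy [−dorsal], [−nasal], [+labial].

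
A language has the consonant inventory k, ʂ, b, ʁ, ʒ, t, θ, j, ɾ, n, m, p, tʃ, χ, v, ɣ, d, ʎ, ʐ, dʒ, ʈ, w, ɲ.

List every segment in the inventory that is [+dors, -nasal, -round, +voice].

Eliminate segments failing any feature: /k, χ/ are [-voice]; /ʂ, b, ʒ, t, θ, ɾ, n, m, p, tʃ, v, d, ʐ, dʒ, ʈ/ are [-dorsal]; /w/ is [+round]; /ɲ/ is [+nasal]. The remaining /ʁ, j, ɣ, ʎ/ satisfy [+dorsal], [-nasal], [-round], [+voice].

ʁ, j, ɣ, ʎ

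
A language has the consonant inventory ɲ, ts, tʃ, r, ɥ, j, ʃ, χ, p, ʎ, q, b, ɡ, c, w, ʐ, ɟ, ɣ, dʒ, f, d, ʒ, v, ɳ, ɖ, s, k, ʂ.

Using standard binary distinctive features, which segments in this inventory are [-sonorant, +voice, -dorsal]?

Checking each segment against [-sonorant], [+voice], [-dorsal]: /b/ (voiced bilabial stop), /ʐ/ (voiced retroflex fricative), /dʒ/ (voiced postalveolar affricate), /d/ (voiced alveolar stop), /ʒ/ (voiced postalveolar fricative), /v/ (voiced labiodental fricative), among others, satisfy every feature; every other segment in the inventory fails at least one.

b, ʐ, dʒ, d, ʒ, v, ɖ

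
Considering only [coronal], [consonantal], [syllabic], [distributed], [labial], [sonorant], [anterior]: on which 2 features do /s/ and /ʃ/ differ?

/s/ (voiceless alveolar fricative) and /ʃ/ (voiceless postalveolar fricative) agree on [+coronal], [+consonantal], [−syllabic], [−labial], [−sonorant]. They differ on [anterior] (/s/ [+], /ʃ/ [−]), [distributed] (/s/ [−], /ʃ/ [+]).

[anterior], [distributed]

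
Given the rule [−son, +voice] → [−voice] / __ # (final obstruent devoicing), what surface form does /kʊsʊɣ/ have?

[kʊsʊx]

Only the final segment /ɣ/ is both word-final and matches the structural description. It is a voiced velar fricative, so [−son, +voice] holds; changing it to [−voice] with all other features held fixed yields /x/ (voiceless velar fricative). No other segment meets both the structural description and the environment, so the output is [kʊsʊx].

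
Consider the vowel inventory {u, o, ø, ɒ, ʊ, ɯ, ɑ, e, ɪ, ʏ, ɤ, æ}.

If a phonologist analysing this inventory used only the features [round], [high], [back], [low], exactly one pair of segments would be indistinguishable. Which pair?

ʊ, u

Both /ʊ/ and /u/ are [+round], [+high], [+back], [−low]. Since the list omits [tense] — which does distinguish the high back rounded lax vowel from the high back rounded tense vowel — this pair collapses; all other pairs remain distinct.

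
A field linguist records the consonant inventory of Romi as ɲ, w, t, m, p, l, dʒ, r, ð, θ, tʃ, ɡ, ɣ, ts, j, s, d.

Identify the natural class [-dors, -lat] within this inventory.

t, m, p, dʒ, r, ð, θ, tʃ, ts, s, d

The [-dorsal] segments are /t, m, p, l, dʒ, r, ð, θ, tʃ, ts, s, d/.
Among these, [-lateral] leaves /t, m, p, dʒ, r, ð, θ, tʃ, ts, s, d/.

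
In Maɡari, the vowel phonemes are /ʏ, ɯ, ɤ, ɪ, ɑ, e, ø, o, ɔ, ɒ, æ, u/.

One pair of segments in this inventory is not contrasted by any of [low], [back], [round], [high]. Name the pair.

ɔ, o

Both /ɔ/ and /o/ are [−low], [+back], [+round], [−high]. Since the list omits [tense] — which does distinguish the mid back rounded lax vowel from the mid back rounded tense vowel — this pair collapses; all other pairs remain distinct.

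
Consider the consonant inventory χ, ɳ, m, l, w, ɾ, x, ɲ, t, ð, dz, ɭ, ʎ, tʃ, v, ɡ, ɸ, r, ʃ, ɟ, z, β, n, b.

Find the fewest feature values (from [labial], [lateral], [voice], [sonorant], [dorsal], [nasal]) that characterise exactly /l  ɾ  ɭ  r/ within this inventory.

[+sonorant, -nasal, -dorsal]

The class [+sonorant], [-nasal], [-dorsal] has exactly /l, ɾ, ɭ, r/ as its extension in this inventory. No smaller conjunction from the listed features achieves this: [-nasal, -dorsal] alone would also admit /t, ð, dz, tʃ, …/; [+sonorant, -dorsal] alone would also admit /ɳ, m, n/; [+sonorant, -nasal] alone would also admit /w, ʎ/; and checking the remaining two-feature bundles turns up none with this extension.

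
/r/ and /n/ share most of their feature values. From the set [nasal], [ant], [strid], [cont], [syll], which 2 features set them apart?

[nasal], [continuant]

/r/ is the alveolar trill and /n/ is the alveolar nasal. Both are [+anterior], [−strident], [−syllabic]. /r/ is [−nasal] while /n/ is [+nasal]; /r/ is [+continuant] while /n/ is [−continuant], so the distinguishing features are [nasal], [continuant].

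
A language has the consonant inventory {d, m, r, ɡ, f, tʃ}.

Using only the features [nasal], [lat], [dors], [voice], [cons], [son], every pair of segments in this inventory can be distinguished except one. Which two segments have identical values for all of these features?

Both /f/ and /tʃ/ are [-nasal], [-lateral], [-dorsal], [-voice], [+consonantal], [-sonorant]. Since the list omits [continuant], [labial] and [coronal] — which do distinguish the voiceless labiodental fricative from the voiceless postalveolar affricate — this pair collapses; all other pairs remain distinct.

f, tʃ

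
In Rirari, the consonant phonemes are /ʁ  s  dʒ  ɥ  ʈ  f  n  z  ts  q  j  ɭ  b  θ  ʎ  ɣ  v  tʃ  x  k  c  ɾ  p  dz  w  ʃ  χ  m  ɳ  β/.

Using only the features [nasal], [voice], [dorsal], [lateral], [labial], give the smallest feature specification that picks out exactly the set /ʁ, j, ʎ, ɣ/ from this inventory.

The class [+voice], [−labial], [+dorsal] has exactly /ʁ, j, ʎ, ɣ/ as its extension in this inventory. No smaller conjunction from the listed features achieves this: [−labial, +dorsal] alone would also admit /q, x, k, c, …/; [+voice, +dorsal] alone would also admit /ɥ, w/; [+voice, −labial] alone would also admit /dʒ, n, z, ɭ, …/; and checking the remaining two-feature bundles turns up none with this extension.

[+voice, −labial, +dorsal]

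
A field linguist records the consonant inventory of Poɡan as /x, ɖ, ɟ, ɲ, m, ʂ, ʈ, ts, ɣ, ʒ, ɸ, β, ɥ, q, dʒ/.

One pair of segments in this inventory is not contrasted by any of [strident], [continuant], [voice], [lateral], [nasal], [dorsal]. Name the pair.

ɥ, ɣ

/ɥ/ (labial-palatal glide) and /ɣ/ (voiced velar fricative) are both [−strident], [+continuant], [+voice], [−lateral], [−nasal], [+dorsal], so none of the listed features separates them. (They do differ in [sonorant], [labial], [round] and [back], which are not among the given features.) Every other pair in the inventory differs on at least one listed feature.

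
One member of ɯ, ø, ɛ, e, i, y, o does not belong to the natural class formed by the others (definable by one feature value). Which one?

ɛ

The remaining segments after removing /ɛ/ share [+tense]; /ɛ/ (mid front unrounded lax vowel) is [-tense]. For every other candidate removal, the leftover set fails to share any single feature value that the removed segment lacks.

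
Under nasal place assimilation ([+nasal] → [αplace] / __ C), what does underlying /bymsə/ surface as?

[bynsə]

The only nasal preceding a consonant is /m/ before /s/. /s/ is [+coronal], so /m/ → /n/, giving [bynsə].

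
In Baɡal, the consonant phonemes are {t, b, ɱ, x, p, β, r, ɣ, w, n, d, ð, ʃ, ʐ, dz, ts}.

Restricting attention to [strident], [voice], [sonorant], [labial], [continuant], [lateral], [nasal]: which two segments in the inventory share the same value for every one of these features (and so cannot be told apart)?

ð, ɣ

Both /ð/ and /ɣ/ are [-strident], [+voice], [-sonorant], [-labial], [+continuant], [-lateral], [-nasal]. Since the list omits [coronal] and [dorsal] — which do distinguish the voiced dental fricative from the voiced velar fricative — this pair collapses; all other pairs remain distinct.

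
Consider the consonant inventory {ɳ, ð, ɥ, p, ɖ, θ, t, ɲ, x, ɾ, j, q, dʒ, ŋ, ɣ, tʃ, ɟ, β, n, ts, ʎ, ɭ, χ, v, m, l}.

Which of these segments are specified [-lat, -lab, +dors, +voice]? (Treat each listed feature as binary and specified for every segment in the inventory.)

ɲ, j, ŋ, ɣ, ɟ

Eliminate segments failing any feature: /ɳ, ð, ɖ, θ, t, ɾ, dʒ, tʃ, n, ts/ are [-dorsal]; /ɥ, p, β, v, m/ are [+labial]; /x, q, χ/ are [-voice]; /ʎ, ɭ, l/ are [+lateral]. The remaining /ɲ, j, ŋ, ɣ, ɟ/ satisfy [-lateral], [-labial], [+dorsal], [+voice].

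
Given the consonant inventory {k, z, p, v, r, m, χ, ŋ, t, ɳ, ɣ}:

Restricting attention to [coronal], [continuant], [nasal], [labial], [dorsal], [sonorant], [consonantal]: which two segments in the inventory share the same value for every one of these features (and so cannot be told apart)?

ɣ, χ

On the given features, /ɣ/ and /χ/ have an identical profile: [−coronal], [+continuant], [−nasal], [−labial], [+dorsal], [−sonorant], [+consonantal]. No other two segments in the inventory coincide on all 7 features. (They do differ in [voice] and [high], which are not among the given features.)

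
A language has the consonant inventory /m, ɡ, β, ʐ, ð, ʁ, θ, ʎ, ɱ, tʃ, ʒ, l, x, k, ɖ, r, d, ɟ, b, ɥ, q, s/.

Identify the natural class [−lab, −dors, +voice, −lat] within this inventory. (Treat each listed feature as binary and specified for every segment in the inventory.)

First, the [−labial] segments are /ɡ, ʐ, ð, ʁ, θ, ʎ, tʃ, ʒ, l, x, k, ɖ, r, d, ɟ, q, s/.
Then [−dorsal] gives /ʐ, ð, θ, tʃ, ʒ, l, ɖ, r, d, s/.
Then [+voice] gives /ʐ, ð, ʒ, l, ɖ, r, d/.
Intersecting with [−lateral] leaves /ʐ, ð, ʒ, ɖ, r, d/.

ʐ, ð, ʒ, ɖ, r, d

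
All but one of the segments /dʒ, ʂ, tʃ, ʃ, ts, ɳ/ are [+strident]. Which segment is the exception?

Every segment except /ɳ/ is [+strident]. /ɳ/ (retroflex nasal) is [-strident], so it is the exception.

ɳ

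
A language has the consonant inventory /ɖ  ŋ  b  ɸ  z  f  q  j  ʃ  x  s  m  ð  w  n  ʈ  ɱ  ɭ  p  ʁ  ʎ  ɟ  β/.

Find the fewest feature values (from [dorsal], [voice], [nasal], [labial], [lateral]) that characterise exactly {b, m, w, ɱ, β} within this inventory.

[+voice, +labial]

Every target segment is [+voice], [+labial]; each remaining inventory member fails at least one of these. Each conjunct is needed — [+labial] alone would also admit /ɸ, f, p/; [+voice] alone would also admit /ɖ, ŋ, z, j, …/ — and no other single listed feature has exactly this extension, so two is the minimum.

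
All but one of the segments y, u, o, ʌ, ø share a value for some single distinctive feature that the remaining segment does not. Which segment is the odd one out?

ʌ

The remaining segments after removing /ʌ/ share [+tense]; /ʌ/ (mid back unrounded lax vowel) is [-tense]. For every other candidate removal, the leftover set fails to share any single feature value that the removed segment lacks.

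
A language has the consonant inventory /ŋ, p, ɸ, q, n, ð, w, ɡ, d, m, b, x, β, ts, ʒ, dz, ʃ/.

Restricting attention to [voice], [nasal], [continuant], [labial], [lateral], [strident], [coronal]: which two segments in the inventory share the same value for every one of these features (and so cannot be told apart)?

w, β

Both /w/ and /β/ are [+voice], [−nasal], [+continuant], [+labial], [−lateral], [−strident], [−coronal]. Since the list omits [sonorant], [round] and [dorsal] — which do distinguish the labial-velar glide from the voiced bilabial fricative — this pair collapses; all other pairs remain distinct.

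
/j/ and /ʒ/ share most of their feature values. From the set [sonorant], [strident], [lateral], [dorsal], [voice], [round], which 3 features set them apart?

/j/ (palatal glide) and /ʒ/ (voiced postalveolar fricative) agree on [-lateral], [+voice], [-round]. They differ on [sonorant] (/j/ [+], /ʒ/ [-]), [strident] (/j/ [-], /ʒ/ [+]), [dorsal] (/j/ [+], /ʒ/ [-]).

[sonorant], [strident], [dorsal]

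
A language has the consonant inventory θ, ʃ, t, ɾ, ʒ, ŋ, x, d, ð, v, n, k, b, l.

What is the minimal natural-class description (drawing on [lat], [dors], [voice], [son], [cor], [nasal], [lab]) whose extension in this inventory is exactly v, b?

[+lab]

Every target segment is [+labial] and no other inventory member is, so one feature is enough.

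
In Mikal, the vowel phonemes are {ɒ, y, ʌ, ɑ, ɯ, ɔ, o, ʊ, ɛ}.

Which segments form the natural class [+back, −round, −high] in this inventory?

Eliminate segments failing any feature: /ɒ, ɔ, o, ʊ/ are [+round]; /y, ɛ/ are [−back]; /ɯ/ is [+high]. The remaining /ʌ, ɑ/ satisfy [+back], [−round], [−high].

ʌ, ɑ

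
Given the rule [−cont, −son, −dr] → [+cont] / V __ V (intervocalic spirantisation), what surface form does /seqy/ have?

Only /q/ occurs between two vowels (/e/ __ /y/) and matches the structural description. It is a voiceless uvular stop, so [−cont, −son, −dr] holds; changing it to [+continuant] with all other features held fixed yields /χ/ (voiceless uvular fricative). No other segment meets both the structural description and the environment, so the output is [seχy].

[seχy]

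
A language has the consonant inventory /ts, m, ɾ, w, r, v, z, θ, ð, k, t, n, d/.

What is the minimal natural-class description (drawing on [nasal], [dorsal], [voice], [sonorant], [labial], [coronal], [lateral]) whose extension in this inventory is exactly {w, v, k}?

[-nasal, -coronal]

The class [-nasal], [-coronal] has exactly /w, v, k/ as its extension in this inventory. No smaller conjunction from the listed features achieves this: [-coronal] alone would also admit /m/; [-nasal] alone would also admit /ts, ɾ, r, z, …/; and checking the remaining single features turns up none with this extension.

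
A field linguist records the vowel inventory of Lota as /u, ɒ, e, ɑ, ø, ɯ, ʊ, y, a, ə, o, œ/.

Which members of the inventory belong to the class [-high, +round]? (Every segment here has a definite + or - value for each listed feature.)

Checking each segment against [-high], [+round]: /ɒ/ (low back rounded vowel), /ø/ (mid front rounded tense vowel), /o/ (mid back rounded tense vowel), /œ/ (mid front rounded lax vowel) satisfy every feature; every other segment in the inventory fails at least one.

ɒ, ø, o, œ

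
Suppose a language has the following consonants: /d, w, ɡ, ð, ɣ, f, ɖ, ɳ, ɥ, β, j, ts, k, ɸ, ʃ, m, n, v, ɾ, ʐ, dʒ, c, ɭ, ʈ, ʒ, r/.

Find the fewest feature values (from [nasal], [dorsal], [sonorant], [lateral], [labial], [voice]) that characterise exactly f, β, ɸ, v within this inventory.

/f, β, ɸ, v/ are all [−sonorant], [+labial], and no other segment in the inventory matches both values. Dropping any one of them over-generates: [+labial] alone would also admit /w, ɥ, m/; [−sonorant] alone would also admit /d, ɡ, ð, ɣ, …/. No other single listed feature picks out exactly this set either, so fewer than two features will not do.

[−sonorant, +labial]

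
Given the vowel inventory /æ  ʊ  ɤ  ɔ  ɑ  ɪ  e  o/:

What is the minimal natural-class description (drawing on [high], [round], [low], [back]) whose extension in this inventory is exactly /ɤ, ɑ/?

[+back, −round]

Every target segment is [+back], [−round]; each remaining inventory member fails at least one of these. Each conjunct is needed — [−round] alone would also admit /æ, ɪ, e/; [+back] alone would also admit /ʊ, ɔ, o/ — and no other single listed feature has exactly this extension, so two is the minimum.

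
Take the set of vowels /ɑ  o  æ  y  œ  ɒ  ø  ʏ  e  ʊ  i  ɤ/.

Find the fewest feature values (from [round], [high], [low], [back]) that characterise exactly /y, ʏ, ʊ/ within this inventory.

The class [+high], [+round] has exactly /y, ʏ, ʊ/ as its extension in this inventory. No smaller conjunction from the listed features achieves this: [+round] alone would also admit /o, œ, ɒ, ø/; [+high] alone would also admit /i/; and checking the remaining single features turns up none with this extension.

[+high, +round]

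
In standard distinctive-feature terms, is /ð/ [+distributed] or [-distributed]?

[+distributed]

As the voiced dental fricative, /ð/ is [+distributed].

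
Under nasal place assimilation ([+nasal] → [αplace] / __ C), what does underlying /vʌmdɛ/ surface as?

[vʌndɛ]

In /vʌmdɛ/, the nasal /m/ precedes /d/, which is [+coronal]. The nasal assimilates in place, becoming the [+coronal] nasal /n/. The surface form is [vʌndɛ].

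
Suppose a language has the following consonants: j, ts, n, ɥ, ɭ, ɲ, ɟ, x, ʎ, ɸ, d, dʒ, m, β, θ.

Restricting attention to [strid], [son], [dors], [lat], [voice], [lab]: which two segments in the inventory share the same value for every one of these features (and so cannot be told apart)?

ɲ, j

/ɲ/ (palatal nasal) and /j/ (palatal glide) are both [−strident], [+sonorant], [+dorsal], [−lateral], [+voice], [−labial], so none of the listed features separates them. (They do differ in [nasal] and [continuant], which are not among the given features.) Every other pair in the inventory differs on at least one listed feature.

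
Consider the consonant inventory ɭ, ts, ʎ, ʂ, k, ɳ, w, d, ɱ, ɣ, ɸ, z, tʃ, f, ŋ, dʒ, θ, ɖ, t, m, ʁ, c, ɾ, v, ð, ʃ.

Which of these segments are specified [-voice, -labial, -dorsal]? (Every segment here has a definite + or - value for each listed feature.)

ts, ʂ, tʃ, θ, t, ʃ

Checking each segment against [-voice], [-labial], [-dorsal]: /ts/ (voiceless alveolar affricate), /ʂ/ (voiceless retroflex fricative), /tʃ/ (voiceless postalveolar affricate), /θ/ (voiceless dental fricative), /t/ (voiceless alveolar stop), /ʃ/ (voiceless postalveolar fricative) satisfy every feature; every other segment in the inventory fails at least one.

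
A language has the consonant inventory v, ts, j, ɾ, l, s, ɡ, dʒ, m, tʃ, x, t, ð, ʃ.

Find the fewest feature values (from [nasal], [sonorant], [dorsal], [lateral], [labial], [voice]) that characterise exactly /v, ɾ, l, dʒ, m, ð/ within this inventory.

[+voice, −dorsal]

Every target segment is [+voice], [−dorsal]; each remaining inventory member fails at least one of these. Each conjunct is needed — [−dorsal] alone would also admit /ts, s, tʃ, t, …/; [+voice] alone would also admit /j, ɡ/ — and no other single listed feature has exactly this extension, so two is the minimum.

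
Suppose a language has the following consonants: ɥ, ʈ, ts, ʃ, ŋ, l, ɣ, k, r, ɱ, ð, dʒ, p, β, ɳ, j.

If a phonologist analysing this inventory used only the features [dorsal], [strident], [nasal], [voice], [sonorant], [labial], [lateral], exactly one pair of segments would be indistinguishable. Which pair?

ts, ʃ

/ts/ (voiceless alveolar affricate) and /ʃ/ (voiceless postalveolar fricative) are both [−dorsal], [+strident], [−nasal], [−voice], [−sonorant], [−labial], [−lateral], so none of the listed features separates them. (They do differ in [continuant], [anterior] and [distributed], which are not among the given features.) Every other pair in the inventory differs on at least one listed feature.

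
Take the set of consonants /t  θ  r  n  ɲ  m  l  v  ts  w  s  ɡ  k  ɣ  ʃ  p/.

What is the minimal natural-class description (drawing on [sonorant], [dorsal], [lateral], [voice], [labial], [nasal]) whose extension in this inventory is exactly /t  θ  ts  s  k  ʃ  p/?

The target set is precisely the extension of [−voice] in this inventory.

[−voice]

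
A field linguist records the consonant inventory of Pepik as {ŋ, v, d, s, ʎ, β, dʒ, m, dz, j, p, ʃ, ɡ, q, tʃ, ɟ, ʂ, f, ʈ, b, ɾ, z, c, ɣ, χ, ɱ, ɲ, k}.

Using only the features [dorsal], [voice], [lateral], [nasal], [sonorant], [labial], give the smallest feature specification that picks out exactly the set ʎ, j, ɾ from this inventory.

[+sonorant, −nasal]

Every target segment is [+sonorant], [−nasal]; each remaining inventory member fails at least one of these. Each conjunct is needed — [−nasal] alone would also admit /v, d, s, β, …/; [+sonorant] alone would also admit /ŋ, m, ɱ, ɲ/ — and no other single listed feature has exactly this extension, so two is the minimum.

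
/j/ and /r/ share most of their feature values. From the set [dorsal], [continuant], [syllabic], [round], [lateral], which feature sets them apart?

The two segments share [+continuant], [−syllabic], [−round], [−lateral]. The only feature from the list on which they differ: /j/ is [+dorsal] while /r/ is [−dorsal].

[dorsal]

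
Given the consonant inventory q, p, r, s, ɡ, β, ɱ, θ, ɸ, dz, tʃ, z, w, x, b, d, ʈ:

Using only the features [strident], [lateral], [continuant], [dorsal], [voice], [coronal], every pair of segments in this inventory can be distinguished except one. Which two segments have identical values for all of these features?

b, ɱ

On the given features, /b/ and /ɱ/ have an identical profile: [−strident], [−lateral], [−continuant], [−dorsal], [+voice], [−coronal]. No other two segments in the inventory coincide on all 6 features. (They do differ in [sonorant] and [nasal], which are not among the given features.)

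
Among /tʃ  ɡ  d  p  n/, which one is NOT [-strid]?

/tʃ/ is the voiceless postalveolar affricate, which is [+strident]; the rest — /n, p, ɡ, d/ — are [-strident].

tʃ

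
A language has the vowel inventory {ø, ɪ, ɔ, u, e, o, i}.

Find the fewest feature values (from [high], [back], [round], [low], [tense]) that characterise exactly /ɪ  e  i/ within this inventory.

[-round]

The target set is precisely the extension of [-round] in this inventory.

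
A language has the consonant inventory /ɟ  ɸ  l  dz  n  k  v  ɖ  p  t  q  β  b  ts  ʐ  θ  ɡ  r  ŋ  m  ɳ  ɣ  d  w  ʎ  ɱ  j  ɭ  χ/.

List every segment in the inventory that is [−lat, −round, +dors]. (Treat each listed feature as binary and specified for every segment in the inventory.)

Eliminate segments failing any feature: /ɸ, dz, n, v, ɖ, p, t, β, b, ts, ʐ, θ, r, m, ɳ, d, ɱ/ are [−dorsal]; /l, ʎ, ɭ/ are [+lateral]; /w/ is [+round]. The remaining /ɟ, k, q, ɡ, ŋ, ɣ, j, χ/ satisfy [−lateral], [−round], [+dorsal].

ɟ, k, q, ɡ, ŋ, ɣ, j, χ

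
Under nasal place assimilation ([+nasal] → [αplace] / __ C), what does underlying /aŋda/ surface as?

The only nasal preceding a consonant is /ŋ/ before /d/. /d/ is [+coronal], so /ŋ/ → /n/, giving [anda].

[anda]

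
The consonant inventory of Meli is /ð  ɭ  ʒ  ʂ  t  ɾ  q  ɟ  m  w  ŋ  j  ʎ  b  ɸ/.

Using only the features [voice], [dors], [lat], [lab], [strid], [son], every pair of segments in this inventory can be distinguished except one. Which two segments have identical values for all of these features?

On the given features, /j/ and /ŋ/ have an identical profile: [+voice], [+dorsal], [−lateral], [−labial], [−strident], [+sonorant]. No other two segments in the inventory coincide on all 6 features. (They do differ in [nasal], [continuant] and [back], which are not among the given features.)

j, ŋ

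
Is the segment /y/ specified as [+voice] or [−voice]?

[+voice]

As the high front rounded tense vowel, /y/ is [+voice].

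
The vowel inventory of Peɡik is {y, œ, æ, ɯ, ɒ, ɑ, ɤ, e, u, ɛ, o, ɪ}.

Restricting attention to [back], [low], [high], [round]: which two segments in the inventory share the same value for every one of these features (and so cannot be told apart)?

Both /e/ and /ɛ/ are [-back], [-low], [-high], [-round]. Since the list omits [tense] — which does distinguish the mid front unrounded tense vowel from the mid front unrounded lax vowel — this pair collapses; all other pairs remain distinct.

e, ɛ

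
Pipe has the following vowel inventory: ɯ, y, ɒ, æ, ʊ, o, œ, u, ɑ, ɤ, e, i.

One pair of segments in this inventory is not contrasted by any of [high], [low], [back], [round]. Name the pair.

u, ʊ

Both /u/ and /ʊ/ are [+high], [-low], [+back], [+round]. Since the list omits [tense] — which does distinguish the high back rounded tense vowel from the high back rounded lax vowel — this pair collapses; all other pairs remain distinct.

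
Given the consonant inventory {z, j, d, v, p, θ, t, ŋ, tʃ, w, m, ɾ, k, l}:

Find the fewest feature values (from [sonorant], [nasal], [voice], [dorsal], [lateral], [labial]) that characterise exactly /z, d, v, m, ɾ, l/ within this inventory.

[+voice, −dorsal]

/z, d, v, m, ɾ, l/ are all [+voice], [−dorsal], and no other segment in the inventory matches both values. Dropping any one of them over-generates: [−dorsal] alone would also admit /p, θ, t, tʃ/; [+voice] alone would also admit /j, ŋ, w/. No other single listed feature picks out exactly this set either, so fewer than two features will not do.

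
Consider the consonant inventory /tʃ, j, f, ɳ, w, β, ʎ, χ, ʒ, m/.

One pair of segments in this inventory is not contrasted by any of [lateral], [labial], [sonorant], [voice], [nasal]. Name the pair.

Both /tʃ/ and /χ/ are [−lateral], [−labial], [−sonorant], [−voice], [−nasal]. Since the list omits [continuant], [coronal] and [dorsal] — which do distinguish the voiceless postalveolar affricate from the voiceless uvular fricative — this pair collapses; all other pairs remain distinct.

tʃ, χ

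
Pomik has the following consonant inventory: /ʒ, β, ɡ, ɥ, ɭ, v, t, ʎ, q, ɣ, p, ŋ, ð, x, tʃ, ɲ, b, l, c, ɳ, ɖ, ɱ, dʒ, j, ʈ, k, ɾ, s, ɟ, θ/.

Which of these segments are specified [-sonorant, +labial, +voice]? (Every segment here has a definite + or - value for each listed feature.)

The [-sonorant] segments are /ʒ, β, ɡ, v, t, q, ɣ, p, ð, x, tʃ, b, c, ɖ, dʒ, ʈ, k, s, ɟ, θ/.
Of those, [+labial] gives /β, v, p, b/.
Among these, [+voice] leaves /β, v, b/.

β, v, b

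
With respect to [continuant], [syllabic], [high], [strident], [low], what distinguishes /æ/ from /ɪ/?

[high], [low]

/æ/ (low front unrounded vowel) and /ɪ/ (high front unrounded lax vowel) agree on [+continuant], [+syllabic], [−strident]. They differ on [high] (/æ/ [−], /ɪ/ [+]), [low] (/æ/ [+], /ɪ/ [−]).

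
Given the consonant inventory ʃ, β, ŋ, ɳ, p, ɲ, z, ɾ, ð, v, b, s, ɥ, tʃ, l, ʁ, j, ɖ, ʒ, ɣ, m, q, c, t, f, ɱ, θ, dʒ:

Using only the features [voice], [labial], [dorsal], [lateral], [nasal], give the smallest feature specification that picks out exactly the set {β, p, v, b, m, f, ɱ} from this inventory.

[+labial, −dorsal]

Every target segment is [+labial], [−dorsal]; each remaining inventory member fails at least one of these. Each conjunct is needed — [−dorsal] alone would also admit /ʃ, ɳ, z, ɾ, …/; [+labial] alone would also admit /ɥ/ — and no other single listed feature has exactly this extension, so two is the minimum.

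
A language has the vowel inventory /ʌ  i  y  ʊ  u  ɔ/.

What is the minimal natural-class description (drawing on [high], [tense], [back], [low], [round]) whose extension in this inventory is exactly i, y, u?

[+tense]

Every target segment is [+tense] and no other inventory member is, so one feature is enough.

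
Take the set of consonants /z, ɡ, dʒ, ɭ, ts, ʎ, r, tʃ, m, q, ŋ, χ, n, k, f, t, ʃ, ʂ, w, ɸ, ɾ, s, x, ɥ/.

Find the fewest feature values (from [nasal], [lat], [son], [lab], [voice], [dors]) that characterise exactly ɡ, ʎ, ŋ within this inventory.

[+voice, -lab, +dors]

Every target segment is [+voice], [-labial], [+dorsal]; each remaining inventory member fails at least one of these. Each conjunct is needed — [-labial, +dorsal] alone would also admit /q, χ, k, x/; [+voice, +dorsal] alone would also admit /w, ɥ/; [+voice, -labial] alone would also admit /z, dʒ, ɭ, r, …/ — and no other combination of two listed features has exactly this extension, so three is the minimum.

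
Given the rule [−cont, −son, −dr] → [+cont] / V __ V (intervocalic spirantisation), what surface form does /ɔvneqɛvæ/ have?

[ɔvneχɛvæ]

Only /q/ occurs between two vowels (/e/ __ /ɛ/) and matches the structural description. It is a voiceless uvular stop, so [−cont, −son, −dr] holds; changing it to [+continuant] with all other features held fixed yields /χ/ (voiceless uvular fricative). No other segment meets both the structural description and the environment, so the output is [ɔvneχɛvæ].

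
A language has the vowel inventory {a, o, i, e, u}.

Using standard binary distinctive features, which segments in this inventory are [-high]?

a, o, e

The [-high] segments here are /a, o, e/; the remaining /i, u/ are [+high].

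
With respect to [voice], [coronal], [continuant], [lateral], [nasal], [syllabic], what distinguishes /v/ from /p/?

[voice], [continuant]

/v/ (voiced labiodental fricative) and /p/ (voiceless bilabial stop) agree on [−coronal], [−lateral], [−nasal], [−syllabic]. They differ on [voice] (/v/ [+], /p/ [−]), [continuant] (/v/ [+], /p/ [−]).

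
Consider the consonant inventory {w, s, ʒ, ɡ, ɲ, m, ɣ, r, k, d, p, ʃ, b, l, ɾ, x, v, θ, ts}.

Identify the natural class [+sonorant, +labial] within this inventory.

Checking each segment against [+sonorant], [+labial]: /w/ (labial-velar glide), /m/ (bilabial nasal) satisfy every feature; every other segment in the inventory fails at least one.

w, m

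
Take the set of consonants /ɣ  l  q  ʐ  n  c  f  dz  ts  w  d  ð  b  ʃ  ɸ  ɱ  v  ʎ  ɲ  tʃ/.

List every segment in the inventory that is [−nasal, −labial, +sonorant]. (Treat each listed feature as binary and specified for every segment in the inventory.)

Eliminate segments failing any feature: /ɣ, q, ʐ, c, dz, ts, d, ð, ʃ, tʃ/ are [−sonorant]; /n, ɱ, ɲ/ are [+nasal]; /f, w, b, ɸ, v/ are [+labial]. The remaining /l, ʎ/ satisfy [−nasal], [−labial], [+sonorant].

l, ʎ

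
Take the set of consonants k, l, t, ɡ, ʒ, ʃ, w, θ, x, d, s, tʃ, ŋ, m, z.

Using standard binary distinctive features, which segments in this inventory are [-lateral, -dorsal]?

t, ʒ, ʃ, θ, d, s, tʃ, m, z

Among the inventory, the [-lateral] segments are /k, t, ɡ, ʒ, ʃ, w, θ, x, d, s, tʃ, ŋ, m, z/.
Among these, [-dorsal] leaves /t, ʒ, ʃ, θ, d, s, tʃ, m, z/.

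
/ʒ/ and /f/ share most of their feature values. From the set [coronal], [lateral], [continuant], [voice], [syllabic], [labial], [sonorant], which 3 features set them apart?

The two segments share [−lateral], [+continuant], [−syllabic], [−sonorant]. The only features from the list on which they differ: /ʒ/ is [+voice] while /f/ is [−voice]; /ʒ/ is [−labial] while /f/ is [+labial]; /ʒ/ is [+coronal] while /f/ is [−coronal].

[voice], [labial], [coronal]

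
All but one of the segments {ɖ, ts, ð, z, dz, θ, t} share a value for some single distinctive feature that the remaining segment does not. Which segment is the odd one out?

[anterior] groups all but one: /t, θ, z, ts, ð, dz/ share [+anterior] while /ɖ/ (voiced retroflex stop) alone is [-anterior]. Removing any other segment would not leave a single-feature class that excludes it.

ɖ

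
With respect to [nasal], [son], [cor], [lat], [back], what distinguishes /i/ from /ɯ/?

/i/ (high front unrounded tense vowel) and /ɯ/ (high back unrounded vowel) agree on [−nasal], [+sonorant], [−coronal], [−lateral]. They differ on [back] (/i/ [−], /ɯ/ [+]).

[back]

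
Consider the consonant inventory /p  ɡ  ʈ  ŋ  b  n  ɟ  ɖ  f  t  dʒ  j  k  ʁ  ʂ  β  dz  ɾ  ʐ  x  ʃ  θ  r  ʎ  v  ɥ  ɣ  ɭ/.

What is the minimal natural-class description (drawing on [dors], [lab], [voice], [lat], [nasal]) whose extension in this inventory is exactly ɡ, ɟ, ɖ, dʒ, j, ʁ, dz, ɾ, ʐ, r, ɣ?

[+voice, −nasal, −lat, −lab]

Every target segment is [+voice], [−nasal], [−lateral], [−labial]; each remaining inventory member fails at least one of these. Each conjunct is needed — [−nasal, −lateral, −labial] alone would also admit /ʈ, t, k, ʂ, …/; [+voice, −lateral, −labial] alone would also admit /ŋ, n/; [+voice, −nasal, −labial] alone would also admit /ʎ, ɭ/; [+voice, −nasal, −lateral] alone would also admit /b, β, v, ɥ/ — and no other combination of three listed features has exactly this extension, so four is the minimum.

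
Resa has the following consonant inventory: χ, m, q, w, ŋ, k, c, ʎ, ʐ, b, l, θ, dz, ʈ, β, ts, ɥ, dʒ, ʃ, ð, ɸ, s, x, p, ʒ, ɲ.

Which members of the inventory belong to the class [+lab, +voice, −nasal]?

w, b, β, ɥ

Eliminate segments failing any feature: /χ, q, ŋ, k, c, ʎ, ʐ, l, θ, dz, ʈ, ts, dʒ, ʃ, ð, s, x, ʒ, ɲ/ are [−labial]; /m/ is [+nasal]; /ɸ, p/ are [−voice]. The remaining /w, b, β, ɥ/ satisfy [+labial], [+voice], [−nasal].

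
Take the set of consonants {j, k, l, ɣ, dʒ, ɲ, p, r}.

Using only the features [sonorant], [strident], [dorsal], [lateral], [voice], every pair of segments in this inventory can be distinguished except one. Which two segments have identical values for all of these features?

/ɲ/ (palatal nasal) and /j/ (palatal glide) are both [+sonorant], [-strident], [+dorsal], [-lateral], [+voice], so none of the listed features separates them. (They do differ in [nasal] and [continuant], which are not among the given features.) Every other pair in the inventory differs on at least one listed feature.

ɲ, j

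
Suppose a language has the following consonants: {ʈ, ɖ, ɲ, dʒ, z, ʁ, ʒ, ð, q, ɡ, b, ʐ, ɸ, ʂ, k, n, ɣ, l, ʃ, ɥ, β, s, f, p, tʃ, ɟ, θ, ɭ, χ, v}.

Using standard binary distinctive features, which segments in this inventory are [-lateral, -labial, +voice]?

ɖ, ɲ, dʒ, z, ʁ, ʒ, ð, ɡ, ʐ, n, ɣ, ɟ

Checking each segment against [-lateral], [-labial], [+voice]: /ɖ/ (voiced retroflex stop), /ɲ/ (palatal nasal), /dʒ/ (voiced postalveolar affricate), /z/ (voiced alveolar fricative), /ʁ/ (voiced uvular fricative), /ʒ/ (voiced postalveolar fricative), among others, satisfy every feature; every other segment in the inventory fails at least one.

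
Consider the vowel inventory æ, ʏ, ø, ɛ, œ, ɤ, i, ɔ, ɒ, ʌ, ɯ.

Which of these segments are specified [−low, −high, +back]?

ɤ, ɔ, ʌ

Eliminate segments failing any feature: /æ, ɒ/ are [+low]; /ʏ, i, ɯ/ are [+high]; /ø, ɛ, œ/ are [−back]. The remaining /ɤ, ɔ, ʌ/ satisfy [−low], [−high], [+back].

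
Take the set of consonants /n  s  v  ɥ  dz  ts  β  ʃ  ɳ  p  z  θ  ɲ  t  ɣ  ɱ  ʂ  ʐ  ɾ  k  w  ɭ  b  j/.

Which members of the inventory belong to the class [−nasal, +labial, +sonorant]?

The [−nasal] segments are /s, v, ɥ, dz, ts, β, ʃ, p, z, θ, t, ɣ, ʂ, ʐ, ɾ, k, w, ɭ, b, j/.
Of those, [+labial] gives /v, ɥ, β, p, w, b/.
Within that set, [+sonorant] leaves /ɥ, w/.

ɥ, w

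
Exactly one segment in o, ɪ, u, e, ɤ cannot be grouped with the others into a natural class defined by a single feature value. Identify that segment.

[tense] groups all but one: /o, ɤ, u, e/ share [+tense] while /ɪ/ (high front unrounded lax vowel) alone is [−tense]. Removing any other segment would not leave a single-feature class that excludes it.

ɪ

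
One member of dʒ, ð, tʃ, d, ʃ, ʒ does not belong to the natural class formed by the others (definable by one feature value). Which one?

d

The remaining segments after removing /d/ share [+distributed]; /d/ (voiced alveolar stop) is [-distributed]. For every other candidate removal, the leftover set fails to share any single feature value that the removed segment lacks.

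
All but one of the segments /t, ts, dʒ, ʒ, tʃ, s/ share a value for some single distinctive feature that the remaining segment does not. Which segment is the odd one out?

/tʃ, s, ʒ, dʒ, ts/ are all [+strident], but /t/ (voiceless alveolar stop) is [−strident]. No other single segment can be removed to leave a set sharing one feature value that the removed segment lacks, so /t/ is the odd one out.

t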